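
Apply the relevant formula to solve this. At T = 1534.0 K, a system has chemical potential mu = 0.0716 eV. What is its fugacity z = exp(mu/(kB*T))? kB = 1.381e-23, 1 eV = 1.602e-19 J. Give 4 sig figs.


Step 1: Convert mu to Joules: 0.0716*1.602e-19 = 1.147e-20 J
Step 2: kB*T = 1.381e-23*1534.0 = 2.118e-20 J
Step 3: mu/(kB*T) = 0.5414
Step 4: z = exp(0.5414) = 1.718

1.718


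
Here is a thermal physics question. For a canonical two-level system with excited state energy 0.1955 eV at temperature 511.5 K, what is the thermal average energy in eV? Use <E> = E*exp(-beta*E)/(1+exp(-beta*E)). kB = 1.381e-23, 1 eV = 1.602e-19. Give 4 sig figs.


Step 1: beta*E = 0.1955*1.602e-19/(1.381e-23*511.5) = 4.434
Step 2: exp(-beta*E) = 0.01187
Step 3: <E> = 0.1955*0.01187/(1+0.01187) = 0.002293 eV

0.002293


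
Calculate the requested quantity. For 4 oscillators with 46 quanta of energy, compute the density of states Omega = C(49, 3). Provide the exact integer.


Step 1: Use binomial coefficient C(49, 3)
Step 2: Numerator = 49! / 46!
Step 3: Denominator = 3!
Step 4: Omega = 18424

18424


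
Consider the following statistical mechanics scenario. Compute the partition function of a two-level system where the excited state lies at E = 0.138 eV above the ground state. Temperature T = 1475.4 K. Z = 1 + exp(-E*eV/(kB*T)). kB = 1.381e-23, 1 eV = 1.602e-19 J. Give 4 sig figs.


Step 1: Compute beta*E = E*eV/(kB*T) = 0.138*1.602e-19/(1.381e-23*1475.4) = 1.085
Step 2: exp(-beta*E) = exp(-1.085) = 0.3379
Step 3: Z = 1 + 0.3379 = 1.338

1.338


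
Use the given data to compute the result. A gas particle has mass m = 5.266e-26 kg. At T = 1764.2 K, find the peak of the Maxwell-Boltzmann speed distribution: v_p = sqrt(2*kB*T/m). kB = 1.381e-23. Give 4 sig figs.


Step 1: Numerator = 2*kB*T = 2*1.381e-23*1764.2 = 4.873e-20
Step 2: Ratio = 4.873e-20 / 5.266e-26 = 9.253e+05
Step 3: v_p = sqrt(9.253e+05) = 961.9 m/s

961.9


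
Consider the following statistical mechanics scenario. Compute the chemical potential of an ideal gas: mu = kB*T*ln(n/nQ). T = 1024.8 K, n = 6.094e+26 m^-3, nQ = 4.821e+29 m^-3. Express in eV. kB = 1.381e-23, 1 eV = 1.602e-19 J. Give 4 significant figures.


Step 1: n/nQ = 6.094e+26/4.821e+29 = 0.001264
Step 2: ln(n/nQ) = -6.673
Step 3: mu = kB*T*ln(n/nQ) = 1.415e-20*-6.673 = -9.445e-20 J
Step 4: Convert to eV: -9.445e-20/1.602e-19 = -0.5895 eV

-0.5895


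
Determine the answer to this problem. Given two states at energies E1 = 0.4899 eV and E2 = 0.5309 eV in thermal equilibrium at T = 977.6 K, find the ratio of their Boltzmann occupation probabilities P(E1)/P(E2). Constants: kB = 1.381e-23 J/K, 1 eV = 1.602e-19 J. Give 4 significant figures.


Step 1: Compute energy difference dE = E1 - E2 = 0.4899 - 0.5309 = -0.041 eV
Step 2: Convert to Joules: dE_J = -0.041 * 1.602e-19 = -6.568e-21 J
Step 3: Compute exponent = -dE_J / (kB * T) = -(-6.568e-21) / (1.381e-23 * 977.6) = 0.4865
Step 4: P(E1)/P(E2) = exp(0.4865) = 1.627

1.627


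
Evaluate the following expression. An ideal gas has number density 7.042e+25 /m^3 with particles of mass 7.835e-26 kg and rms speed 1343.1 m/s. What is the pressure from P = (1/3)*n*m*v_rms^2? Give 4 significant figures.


Step 1: v_rms^2 = 1343.1^2 = 1.804e+06
Step 2: n*m = 7.042e+25*7.835e-26 = 5.517
Step 3: P = (1/3)*5.517*1.804e+06 = 3.318e+06 Pa

3.318e+06


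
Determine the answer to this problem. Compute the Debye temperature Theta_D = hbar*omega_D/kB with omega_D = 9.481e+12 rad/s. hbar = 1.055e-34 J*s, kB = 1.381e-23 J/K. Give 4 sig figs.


Step 1: hbar*omega_D = 1.055e-34 * 9.481e+12 = 1e-21 J
Step 2: Theta_D = 1e-21 / 1.381e-23
Step 3: Theta_D = 72.43 K

72.43


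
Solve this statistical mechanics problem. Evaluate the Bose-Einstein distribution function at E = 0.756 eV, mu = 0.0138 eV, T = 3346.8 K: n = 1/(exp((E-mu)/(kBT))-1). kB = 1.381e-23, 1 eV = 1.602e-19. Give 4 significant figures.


Step 1: (E - mu) = 0.7422 eV
Step 2: x = (E-mu)*eV/(kB*T) = 0.7422*1.602e-19/(1.381e-23*3346.8) = 2.573
Step 3: exp(x) = 13.1
Step 4: n = 1/(exp(x)-1) = 0.08265

0.08265


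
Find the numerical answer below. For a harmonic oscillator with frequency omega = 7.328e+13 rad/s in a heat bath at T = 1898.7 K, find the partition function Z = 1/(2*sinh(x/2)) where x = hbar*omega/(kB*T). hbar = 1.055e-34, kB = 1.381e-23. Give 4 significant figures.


Step 1: Compute x = hbar*omega/(kB*T) = 1.055e-34*7.328e+13/(1.381e-23*1898.7) = 0.2948
Step 2: x/2 = 0.1474
Step 3: sinh(x/2) = 0.148
Step 4: Z = 1/(2*0.148) = 3.379

3.379


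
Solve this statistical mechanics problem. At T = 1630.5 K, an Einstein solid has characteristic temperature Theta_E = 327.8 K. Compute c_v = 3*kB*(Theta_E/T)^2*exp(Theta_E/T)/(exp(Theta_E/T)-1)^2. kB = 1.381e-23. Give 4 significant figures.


Step 1: x = Theta_E/T = 327.8/1630.5 = 0.201
Step 2: x^2 = 0.04042
Step 3: exp(x) = 1.223
Step 4: c_v = 3*1.381e-23*0.04042*1.223/(1.223-1)^2 = 4.129e-23

4.129e-23


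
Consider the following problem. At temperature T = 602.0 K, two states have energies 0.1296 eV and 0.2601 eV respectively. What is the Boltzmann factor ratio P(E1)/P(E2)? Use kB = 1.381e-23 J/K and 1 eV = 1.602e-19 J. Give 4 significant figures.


Step 1: Compute energy difference dE = E1 - E2 = 0.1296 - 0.2601 = -0.1305 eV
Step 2: Convert to Joules: dE_J = -0.1305 * 1.602e-19 = -2.091e-20 J
Step 3: Compute exponent = -dE_J / (kB * T) = -(-2.091e-20) / (1.381e-23 * 602.0) = 2.515
Step 4: P(E1)/P(E2) = exp(2.515) = 12.36

12.36


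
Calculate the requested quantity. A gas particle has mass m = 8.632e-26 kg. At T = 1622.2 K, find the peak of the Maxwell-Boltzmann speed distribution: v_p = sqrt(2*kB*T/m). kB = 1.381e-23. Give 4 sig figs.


Step 1: Numerator = 2*kB*T = 2*1.381e-23*1622.2 = 4.481e-20
Step 2: Ratio = 4.481e-20 / 8.632e-26 = 5.191e+05
Step 3: v_p = sqrt(5.191e+05) = 720.5 m/s

720.5


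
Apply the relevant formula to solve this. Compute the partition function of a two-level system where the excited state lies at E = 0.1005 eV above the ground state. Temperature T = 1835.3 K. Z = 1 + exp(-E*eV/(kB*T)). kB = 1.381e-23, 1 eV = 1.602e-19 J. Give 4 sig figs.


Step 1: Compute beta*E = E*eV/(kB*T) = 0.1005*1.602e-19/(1.381e-23*1835.3) = 0.6352
Step 2: exp(-beta*E) = exp(-0.6352) = 0.5298
Step 3: Z = 1 + 0.5298 = 1.53

1.53


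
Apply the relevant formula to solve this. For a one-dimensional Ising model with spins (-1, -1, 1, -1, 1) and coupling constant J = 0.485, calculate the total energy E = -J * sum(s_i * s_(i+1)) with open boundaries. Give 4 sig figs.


Step 1: Nearest-neighbor products: 1, -1, -1, -1
Step 2: Sum of products = -2
Step 3: E = -0.485 * -2 = 0.97

0.97


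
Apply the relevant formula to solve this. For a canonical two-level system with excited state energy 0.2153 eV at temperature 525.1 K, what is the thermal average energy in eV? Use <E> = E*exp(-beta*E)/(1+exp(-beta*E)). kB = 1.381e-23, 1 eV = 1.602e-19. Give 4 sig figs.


Step 1: beta*E = 0.2153*1.602e-19/(1.381e-23*525.1) = 4.756
Step 2: exp(-beta*E) = 0.008597
Step 3: <E> = 0.2153*0.008597/(1+0.008597) = 0.001835 eV

0.001835


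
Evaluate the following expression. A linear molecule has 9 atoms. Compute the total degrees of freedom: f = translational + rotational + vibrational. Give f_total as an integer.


Step 1: Translational DOF = 3
Step 2: Rotational DOF (linear) = 2
Step 3: Vibrational DOF = 3*9 - 5 = 22
Step 4: Total = 3 + 2 + 22 = 27

27


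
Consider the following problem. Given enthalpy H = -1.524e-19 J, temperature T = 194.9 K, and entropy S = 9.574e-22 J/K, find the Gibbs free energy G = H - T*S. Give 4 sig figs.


Step 1: T*S = 194.9 * 9.574e-22 = 1.866e-19 J
Step 2: G = H - T*S = -1.524e-19 - 1.866e-19
Step 3: G = -3.39e-19 J

-3.39e-19


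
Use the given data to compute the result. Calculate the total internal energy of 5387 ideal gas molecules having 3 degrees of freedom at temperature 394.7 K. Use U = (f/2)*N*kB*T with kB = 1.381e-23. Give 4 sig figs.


Step 1: f/2 = 3/2 = 1.5
Step 2: N*kB*T = 5387*1.381e-23*394.7 = 2.936e-17
Step 3: U = 1.5 * 2.936e-17 = 4.405e-17 J

4.405e-17


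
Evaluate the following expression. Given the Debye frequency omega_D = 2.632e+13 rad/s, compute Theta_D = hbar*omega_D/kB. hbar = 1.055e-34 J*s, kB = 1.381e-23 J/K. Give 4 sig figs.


Step 1: hbar*omega_D = 1.055e-34 * 2.632e+13 = 2.777e-21 J
Step 2: Theta_D = 2.777e-21 / 1.381e-23
Step 3: Theta_D = 201.1 K

201.1


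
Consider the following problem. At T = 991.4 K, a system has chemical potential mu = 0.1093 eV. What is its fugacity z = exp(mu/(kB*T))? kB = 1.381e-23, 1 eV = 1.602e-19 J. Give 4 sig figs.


Step 1: Convert mu to Joules: 0.1093*1.602e-19 = 1.751e-20 J
Step 2: kB*T = 1.381e-23*991.4 = 1.369e-20 J
Step 3: mu/(kB*T) = 1.279
Step 4: z = exp(1.279) = 3.593

3.593


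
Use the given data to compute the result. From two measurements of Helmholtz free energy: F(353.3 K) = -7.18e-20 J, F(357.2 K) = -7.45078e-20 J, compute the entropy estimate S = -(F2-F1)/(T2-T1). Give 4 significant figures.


Step 1: dF = F2 - F1 = -7.45078e-20 - (-7.18e-20) = -2.7078e-21 J
Step 2: dT = T2 - T1 = 357.2 - 353.3 = 3.9 K
Step 3: S = -dF/dT = -(-2.7078e-21)/3.9 = 6.943e-22 J/K

6.943e-22


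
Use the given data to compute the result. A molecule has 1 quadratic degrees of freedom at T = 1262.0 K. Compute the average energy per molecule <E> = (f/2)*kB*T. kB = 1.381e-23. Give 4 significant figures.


Step 1: f/2 = 1/2 = 0.5
Step 2: kB*T = 1.381e-23 * 1262.0 = 1.743e-20
Step 3: <E> = 0.5 * 1.743e-20 = 8.714e-21 J

8.714e-21


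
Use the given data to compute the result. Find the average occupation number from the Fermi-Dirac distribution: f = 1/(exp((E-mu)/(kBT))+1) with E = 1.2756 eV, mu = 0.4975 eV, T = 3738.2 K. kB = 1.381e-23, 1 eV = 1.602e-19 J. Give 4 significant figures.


Step 1: (E - mu) = 1.2756 - 0.4975 = 0.7781 eV
Step 2: Convert: (E-mu)*eV = 1.247e-19 J
Step 3: x = (E-mu)*eV/(kB*T) = 2.415
Step 4: f = 1/(exp(2.415)+1) = 0.08207

0.08207


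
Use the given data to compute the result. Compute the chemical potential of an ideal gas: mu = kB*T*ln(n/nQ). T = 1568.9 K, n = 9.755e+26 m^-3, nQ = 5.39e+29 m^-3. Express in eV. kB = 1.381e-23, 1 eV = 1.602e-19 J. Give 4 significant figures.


Step 1: n/nQ = 9.755e+26/5.39e+29 = 0.00181
Step 2: ln(n/nQ) = -6.315
Step 3: mu = kB*T*ln(n/nQ) = 2.167e-20*-6.315 = -1.368e-19 J
Step 4: Convert to eV: -1.368e-19/1.602e-19 = -0.854 eV

-0.854


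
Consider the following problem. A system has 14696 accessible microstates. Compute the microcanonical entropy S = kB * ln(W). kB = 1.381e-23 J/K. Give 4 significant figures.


Step 1: ln(W) = ln(14696) = 9.595
Step 2: S = kB * ln(W) = 1.381e-23 * 9.595
Step 3: S = 1.325e-22 J/K

1.325e-22


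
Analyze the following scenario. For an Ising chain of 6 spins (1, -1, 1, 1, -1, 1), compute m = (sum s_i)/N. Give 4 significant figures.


Step 1: Count up spins (+1): 4, down spins (-1): 2
Step 2: Total magnetization M = 4 - 2 = 2
Step 3: m = M/N = 2/6 = 0.3333

0.3333


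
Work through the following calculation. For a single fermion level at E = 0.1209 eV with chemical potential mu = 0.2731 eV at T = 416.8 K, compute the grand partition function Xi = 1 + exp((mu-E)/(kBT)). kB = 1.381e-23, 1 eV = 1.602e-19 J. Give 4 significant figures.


Step 1: (mu - E) = 0.2731 - 0.1209 = 0.1522 eV
Step 2: x = (mu-E)*eV/(kB*T) = 0.1522*1.602e-19/(1.381e-23*416.8) = 4.236
Step 3: exp(x) = 69.13
Step 4: Xi = 1 + 69.13 = 70.13

70.13


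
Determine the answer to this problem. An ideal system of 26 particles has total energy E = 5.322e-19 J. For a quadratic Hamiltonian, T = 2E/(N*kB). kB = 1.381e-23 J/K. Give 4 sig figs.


Step 1: Numerator = 2*E = 2*5.322e-19 = 1.064e-18 J
Step 2: Denominator = N*kB = 26*1.381e-23 = 3.591e-22
Step 3: T = 1.064e-18 / 3.591e-22 = 2964 K

2964


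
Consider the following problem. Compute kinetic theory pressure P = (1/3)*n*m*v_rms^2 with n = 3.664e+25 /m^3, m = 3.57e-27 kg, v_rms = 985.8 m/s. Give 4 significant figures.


Step 1: v_rms^2 = 985.8^2 = 9.718e+05
Step 2: n*m = 3.664e+25*3.57e-27 = 0.1308
Step 3: P = (1/3)*0.1308*9.718e+05 = 4.237e+04 Pa

4.237e+04


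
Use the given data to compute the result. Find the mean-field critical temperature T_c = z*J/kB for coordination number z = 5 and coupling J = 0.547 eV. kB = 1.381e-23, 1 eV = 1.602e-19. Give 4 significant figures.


Step 1: z*J = 5*0.547 = 2.735 eV
Step 2: Convert to Joules: 2.735*1.602e-19 = 4.381e-19 J
Step 3: T_c = 4.381e-19 / 1.381e-23 = 3.173e+04 K

3.173e+04


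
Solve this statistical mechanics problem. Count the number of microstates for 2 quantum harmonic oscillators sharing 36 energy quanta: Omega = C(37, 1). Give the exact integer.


Step 1: Use binomial coefficient C(37, 1)
Step 2: Numerator = 37! / 36!
Step 3: Denominator = 1!
Step 4: Omega = 37

37


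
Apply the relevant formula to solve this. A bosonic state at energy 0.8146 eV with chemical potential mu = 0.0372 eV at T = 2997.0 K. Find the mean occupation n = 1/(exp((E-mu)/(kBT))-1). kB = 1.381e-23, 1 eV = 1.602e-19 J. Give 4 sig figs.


Step 1: (E - mu) = 0.7774 eV
Step 2: x = (E-mu)*eV/(kB*T) = 0.7774*1.602e-19/(1.381e-23*2997.0) = 3.009
Step 3: exp(x) = 20.27
Step 4: n = 1/(exp(x)-1) = 0.0519

0.0519


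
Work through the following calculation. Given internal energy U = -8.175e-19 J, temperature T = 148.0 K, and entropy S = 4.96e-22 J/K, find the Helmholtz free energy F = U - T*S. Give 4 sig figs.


Step 1: T*S = 148.0 * 4.96e-22 = 7.341e-20 J
Step 2: F = U - T*S = -8.175e-19 - 7.341e-20
Step 3: F = -8.909e-19 J

-8.909e-19


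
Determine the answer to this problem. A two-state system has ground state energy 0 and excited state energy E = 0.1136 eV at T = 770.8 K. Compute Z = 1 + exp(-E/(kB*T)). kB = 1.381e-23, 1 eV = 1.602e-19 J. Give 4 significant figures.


Step 1: Compute beta*E = E*eV/(kB*T) = 0.1136*1.602e-19/(1.381e-23*770.8) = 1.71
Step 2: exp(-beta*E) = exp(-1.71) = 0.1809
Step 3: Z = 1 + 0.1809 = 1.181

1.181


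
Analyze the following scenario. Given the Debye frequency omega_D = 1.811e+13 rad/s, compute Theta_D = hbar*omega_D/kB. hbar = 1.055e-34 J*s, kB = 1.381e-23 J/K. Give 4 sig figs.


Step 1: hbar*omega_D = 1.055e-34 * 1.811e+13 = 1.911e-21 J
Step 2: Theta_D = 1.911e-21 / 1.381e-23
Step 3: Theta_D = 138.3 K

138.3


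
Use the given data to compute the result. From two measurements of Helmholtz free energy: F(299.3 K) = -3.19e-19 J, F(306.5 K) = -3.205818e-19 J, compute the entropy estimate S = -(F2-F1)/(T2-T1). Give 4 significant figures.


Step 1: dF = F2 - F1 = -3.205818e-19 - (-3.19e-19) = -1.5818e-21 J
Step 2: dT = T2 - T1 = 306.5 - 299.3 = 7.2 K
Step 3: S = -dF/dT = -(-1.5818e-21)/7.2 = 2.197e-22 J/K

2.197e-22


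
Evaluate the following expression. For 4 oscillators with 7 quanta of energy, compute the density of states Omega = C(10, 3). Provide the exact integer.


Step 1: Use binomial coefficient C(10, 3)
Step 2: Numerator = 10! / 7!
Step 3: Denominator = 3!
Step 4: Omega = 120

120


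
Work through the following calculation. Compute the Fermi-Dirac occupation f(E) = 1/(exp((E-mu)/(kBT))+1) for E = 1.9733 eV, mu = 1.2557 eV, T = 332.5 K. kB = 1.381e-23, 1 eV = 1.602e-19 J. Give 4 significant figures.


Step 1: (E - mu) = 1.9733 - 1.2557 = 0.7176 eV
Step 2: Convert: (E-mu)*eV = 1.15e-19 J
Step 3: x = (E-mu)*eV/(kB*T) = 25.04
Step 4: f = 1/(exp(25.04)+1) = 1.34e-11

1.34e-11


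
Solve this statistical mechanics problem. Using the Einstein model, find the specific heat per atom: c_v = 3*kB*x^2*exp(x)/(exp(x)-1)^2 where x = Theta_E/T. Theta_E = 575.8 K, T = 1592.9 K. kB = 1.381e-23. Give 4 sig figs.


Step 1: x = Theta_E/T = 575.8/1592.9 = 0.3615
Step 2: x^2 = 0.1307
Step 3: exp(x) = 1.435
Step 4: c_v = 3*1.381e-23*0.1307*1.435/(1.435-1)^2 = 4.098e-23

4.098e-23


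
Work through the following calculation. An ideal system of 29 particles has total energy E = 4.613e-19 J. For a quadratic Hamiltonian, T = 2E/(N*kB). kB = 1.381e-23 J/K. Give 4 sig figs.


Step 1: Numerator = 2*E = 2*4.613e-19 = 9.226e-19 J
Step 2: Denominator = N*kB = 29*1.381e-23 = 4.005e-22
Step 3: T = 9.226e-19 / 4.005e-22 = 2304 K

2304


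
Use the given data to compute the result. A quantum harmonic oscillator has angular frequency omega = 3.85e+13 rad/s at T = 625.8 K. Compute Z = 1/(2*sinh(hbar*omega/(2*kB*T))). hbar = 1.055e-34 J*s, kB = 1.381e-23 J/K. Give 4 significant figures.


Step 1: Compute x = hbar*omega/(kB*T) = 1.055e-34*3.85e+13/(1.381e-23*625.8) = 0.47
Step 2: x/2 = 0.235
Step 3: sinh(x/2) = 0.2372
Step 4: Z = 1/(2*0.2372) = 2.108

2.108


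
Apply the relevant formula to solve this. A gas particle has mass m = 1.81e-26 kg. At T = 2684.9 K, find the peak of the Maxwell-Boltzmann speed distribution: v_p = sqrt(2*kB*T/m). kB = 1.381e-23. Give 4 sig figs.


Step 1: Numerator = 2*kB*T = 2*1.381e-23*2684.9 = 7.416e-20
Step 2: Ratio = 7.416e-20 / 1.81e-26 = 4.097e+06
Step 3: v_p = sqrt(4.097e+06) = 2024 m/s

2024


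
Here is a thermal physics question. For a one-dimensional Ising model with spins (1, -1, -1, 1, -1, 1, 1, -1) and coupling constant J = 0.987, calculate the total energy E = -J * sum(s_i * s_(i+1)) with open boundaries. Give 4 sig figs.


Step 1: Nearest-neighbor products: -1, 1, -1, -1, -1, 1, -1
Step 2: Sum of products = -3
Step 3: E = -0.987 * -3 = 2.961

2.961


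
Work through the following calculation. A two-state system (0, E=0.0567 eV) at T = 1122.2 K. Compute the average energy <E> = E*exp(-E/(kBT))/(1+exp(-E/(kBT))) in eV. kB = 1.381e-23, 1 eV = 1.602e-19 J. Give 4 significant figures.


Step 1: beta*E = 0.0567*1.602e-19/(1.381e-23*1122.2) = 0.5861
Step 2: exp(-beta*E) = 0.5565
Step 3: <E> = 0.0567*0.5565/(1+0.5565) = 0.02027 eV

0.02027


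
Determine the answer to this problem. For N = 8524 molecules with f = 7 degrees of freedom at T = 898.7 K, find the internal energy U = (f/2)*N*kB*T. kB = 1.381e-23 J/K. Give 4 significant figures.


Step 1: f/2 = 7/2 = 3.5
Step 2: N*kB*T = 8524*1.381e-23*898.7 = 1.058e-16
Step 3: U = 3.5 * 1.058e-16 = 3.703e-16 J

3.703e-16


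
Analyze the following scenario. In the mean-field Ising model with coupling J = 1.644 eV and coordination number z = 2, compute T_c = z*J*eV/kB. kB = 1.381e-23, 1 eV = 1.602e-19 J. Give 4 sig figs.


Step 1: z*J = 2*1.644 = 3.288 eV
Step 2: Convert to Joules: 3.288*1.602e-19 = 5.267e-19 J
Step 3: T_c = 5.267e-19 / 1.381e-23 = 3.814e+04 K

3.814e+04


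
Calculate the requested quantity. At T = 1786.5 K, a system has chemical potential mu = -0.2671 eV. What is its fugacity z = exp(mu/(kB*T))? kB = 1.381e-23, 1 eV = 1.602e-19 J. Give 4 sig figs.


Step 1: Convert mu to Joules: -0.2671*1.602e-19 = -4.279e-20 J
Step 2: kB*T = 1.381e-23*1786.5 = 2.467e-20 J
Step 3: mu/(kB*T) = -1.734
Step 4: z = exp(-1.734) = 0.1765

0.1765


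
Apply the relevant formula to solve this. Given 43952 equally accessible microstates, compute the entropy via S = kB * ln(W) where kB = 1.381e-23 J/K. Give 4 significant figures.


Step 1: ln(W) = ln(43952) = 10.69
Step 2: S = kB * ln(W) = 1.381e-23 * 10.69
Step 3: S = 1.476e-22 J/K

1.476e-22


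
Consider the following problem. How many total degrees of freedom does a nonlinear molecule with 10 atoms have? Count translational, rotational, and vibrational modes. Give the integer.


Step 1: Translational DOF = 3
Step 2: Rotational DOF (nonlinear) = 3
Step 3: Vibrational DOF = 3*10 - 6 = 24
Step 4: Total = 3 + 3 + 24 = 30

30


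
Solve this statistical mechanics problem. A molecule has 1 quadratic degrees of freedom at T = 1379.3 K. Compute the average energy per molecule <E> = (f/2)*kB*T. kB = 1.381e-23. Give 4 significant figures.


Step 1: f/2 = 1/2 = 0.5
Step 2: kB*T = 1.381e-23 * 1379.3 = 1.905e-20
Step 3: <E> = 0.5 * 1.905e-20 = 9.524e-21 J

9.524e-21


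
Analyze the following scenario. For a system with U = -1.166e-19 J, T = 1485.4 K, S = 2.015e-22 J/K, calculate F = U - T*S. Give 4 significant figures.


Step 1: T*S = 1485.4 * 2.015e-22 = 2.993e-19 J
Step 2: F = U - T*S = -1.166e-19 - 2.993e-19
Step 3: F = -4.159e-19 J

-4.159e-19


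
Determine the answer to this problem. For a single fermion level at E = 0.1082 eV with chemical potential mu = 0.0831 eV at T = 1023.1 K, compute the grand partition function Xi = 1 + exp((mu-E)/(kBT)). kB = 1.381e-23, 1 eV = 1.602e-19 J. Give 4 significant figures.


Step 1: (mu - E) = 0.0831 - 0.1082 = -0.0251 eV
Step 2: x = (mu-E)*eV/(kB*T) = -0.0251*1.602e-19/(1.381e-23*1023.1) = -0.2846
Step 3: exp(x) = 0.7523
Step 4: Xi = 1 + 0.7523 = 1.752

1.752


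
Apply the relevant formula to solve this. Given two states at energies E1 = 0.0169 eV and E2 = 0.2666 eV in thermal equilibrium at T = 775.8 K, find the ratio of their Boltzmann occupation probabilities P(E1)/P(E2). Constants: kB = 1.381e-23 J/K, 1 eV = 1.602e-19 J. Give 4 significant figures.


Step 1: Compute energy difference dE = E1 - E2 = 0.0169 - 0.2666 = -0.2497 eV
Step 2: Convert to Joules: dE_J = -0.2497 * 1.602e-19 = -4e-20 J
Step 3: Compute exponent = -dE_J / (kB * T) = -(-4e-20) / (1.381e-23 * 775.8) = 3.734
Step 4: P(E1)/P(E2) = exp(3.734) = 41.83

41.83


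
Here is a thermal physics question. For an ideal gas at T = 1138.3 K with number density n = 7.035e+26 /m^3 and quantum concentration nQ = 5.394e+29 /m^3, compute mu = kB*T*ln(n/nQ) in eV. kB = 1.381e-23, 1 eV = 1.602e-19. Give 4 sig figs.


Step 1: n/nQ = 7.035e+26/5.394e+29 = 0.001304
Step 2: ln(n/nQ) = -6.642
Step 3: mu = kB*T*ln(n/nQ) = 1.572e-20*-6.642 = -1.044e-19 J
Step 4: Convert to eV: -1.044e-19/1.602e-19 = -0.6518 eV

-0.6518


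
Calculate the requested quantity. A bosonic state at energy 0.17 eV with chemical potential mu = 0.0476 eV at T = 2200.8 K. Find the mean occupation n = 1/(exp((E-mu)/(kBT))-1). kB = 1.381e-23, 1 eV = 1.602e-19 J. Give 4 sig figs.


Step 1: (E - mu) = 0.1224 eV
Step 2: x = (E-mu)*eV/(kB*T) = 0.1224*1.602e-19/(1.381e-23*2200.8) = 0.6452
Step 3: exp(x) = 1.906
Step 4: n = 1/(exp(x)-1) = 1.103

1.103


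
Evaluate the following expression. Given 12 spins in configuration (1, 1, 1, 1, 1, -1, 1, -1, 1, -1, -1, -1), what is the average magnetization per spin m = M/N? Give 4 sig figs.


Step 1: Count up spins (+1): 7, down spins (-1): 5
Step 2: Total magnetization M = 7 - 5 = 2
Step 3: m = M/N = 2/12 = 0.1667

0.1667


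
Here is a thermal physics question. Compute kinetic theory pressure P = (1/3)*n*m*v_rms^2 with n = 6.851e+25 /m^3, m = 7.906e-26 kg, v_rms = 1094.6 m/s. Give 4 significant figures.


Step 1: v_rms^2 = 1094.6^2 = 1.198e+06
Step 2: n*m = 6.851e+25*7.906e-26 = 5.416
Step 3: P = (1/3)*5.416*1.198e+06 = 2.163e+06 Pa

2.163e+06


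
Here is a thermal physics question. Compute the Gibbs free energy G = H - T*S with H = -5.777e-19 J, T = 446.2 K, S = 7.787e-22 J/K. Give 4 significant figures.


Step 1: T*S = 446.2 * 7.787e-22 = 3.475e-19 J
Step 2: G = H - T*S = -5.777e-19 - 3.475e-19
Step 3: G = -9.252e-19 J

-9.252e-19


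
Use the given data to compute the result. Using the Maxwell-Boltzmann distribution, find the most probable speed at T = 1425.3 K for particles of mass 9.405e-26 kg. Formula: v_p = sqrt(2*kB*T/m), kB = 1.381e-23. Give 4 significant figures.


Step 1: Numerator = 2*kB*T = 2*1.381e-23*1425.3 = 3.937e-20
Step 2: Ratio = 3.937e-20 / 9.405e-26 = 4.186e+05
Step 3: v_p = sqrt(4.186e+05) = 647 m/s

647


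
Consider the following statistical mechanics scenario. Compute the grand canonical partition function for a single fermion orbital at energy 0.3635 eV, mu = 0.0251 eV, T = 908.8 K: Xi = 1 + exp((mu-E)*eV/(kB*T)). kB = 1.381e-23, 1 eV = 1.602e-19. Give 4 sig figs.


Step 1: (mu - E) = 0.0251 - 0.3635 = -0.3384 eV
Step 2: x = (mu-E)*eV/(kB*T) = -0.3384*1.602e-19/(1.381e-23*908.8) = -4.319
Step 3: exp(x) = 0.01331
Step 4: Xi = 1 + 0.01331 = 1.013

1.013


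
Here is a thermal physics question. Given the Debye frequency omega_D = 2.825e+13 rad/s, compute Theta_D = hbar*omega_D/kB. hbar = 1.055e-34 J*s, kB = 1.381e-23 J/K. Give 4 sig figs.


Step 1: hbar*omega_D = 1.055e-34 * 2.825e+13 = 2.98e-21 J
Step 2: Theta_D = 2.98e-21 / 1.381e-23
Step 3: Theta_D = 215.8 K

215.8


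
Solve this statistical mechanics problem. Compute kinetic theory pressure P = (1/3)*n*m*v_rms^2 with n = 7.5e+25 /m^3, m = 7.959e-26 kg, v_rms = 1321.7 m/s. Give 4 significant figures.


Step 1: v_rms^2 = 1321.7^2 = 1.747e+06
Step 2: n*m = 7.5e+25*7.959e-26 = 5.969
Step 3: P = (1/3)*5.969*1.747e+06 = 3.476e+06 Pa

3.476e+06


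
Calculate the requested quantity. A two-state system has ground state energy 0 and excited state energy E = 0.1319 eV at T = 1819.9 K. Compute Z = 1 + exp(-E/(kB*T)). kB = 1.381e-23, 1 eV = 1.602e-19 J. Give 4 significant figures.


Step 1: Compute beta*E = E*eV/(kB*T) = 0.1319*1.602e-19/(1.381e-23*1819.9) = 0.8407
Step 2: exp(-beta*E) = exp(-0.8407) = 0.4314
Step 3: Z = 1 + 0.4314 = 1.431

1.431


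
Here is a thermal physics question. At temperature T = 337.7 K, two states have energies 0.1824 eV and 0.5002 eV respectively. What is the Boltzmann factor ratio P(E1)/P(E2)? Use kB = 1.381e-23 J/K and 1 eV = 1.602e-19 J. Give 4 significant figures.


Step 1: Compute energy difference dE = E1 - E2 = 0.1824 - 0.5002 = -0.3178 eV
Step 2: Convert to Joules: dE_J = -0.3178 * 1.602e-19 = -5.091e-20 J
Step 3: Compute exponent = -dE_J / (kB * T) = -(-5.091e-20) / (1.381e-23 * 337.7) = 10.92
Step 4: P(E1)/P(E2) = exp(10.92) = 5.509e+04

5.509e+04


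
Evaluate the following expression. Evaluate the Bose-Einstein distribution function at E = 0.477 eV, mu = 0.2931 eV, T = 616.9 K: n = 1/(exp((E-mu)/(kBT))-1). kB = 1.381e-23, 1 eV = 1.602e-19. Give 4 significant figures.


Step 1: (E - mu) = 0.1839 eV
Step 2: x = (E-mu)*eV/(kB*T) = 0.1839*1.602e-19/(1.381e-23*616.9) = 3.458
Step 3: exp(x) = 31.76
Step 4: n = 1/(exp(x)-1) = 0.03251

0.03251


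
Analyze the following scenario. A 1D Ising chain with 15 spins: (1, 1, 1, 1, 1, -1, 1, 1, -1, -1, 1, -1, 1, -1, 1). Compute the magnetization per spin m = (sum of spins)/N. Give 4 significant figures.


Step 1: Count up spins (+1): 10, down spins (-1): 5
Step 2: Total magnetization M = 10 - 5 = 5
Step 3: m = M/N = 5/15 = 0.3333

0.3333


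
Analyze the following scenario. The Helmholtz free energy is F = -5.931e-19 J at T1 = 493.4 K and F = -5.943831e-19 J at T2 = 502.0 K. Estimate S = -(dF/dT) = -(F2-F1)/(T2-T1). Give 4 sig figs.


Step 1: dF = F2 - F1 = -5.943831e-19 - (-5.931e-19) = -1.2831e-21 J
Step 2: dT = T2 - T1 = 502.0 - 493.4 = 8.6 K
Step 3: S = -dF/dT = -(-1.2831e-21)/8.6 = 1.492e-22 J/K

1.492e-22


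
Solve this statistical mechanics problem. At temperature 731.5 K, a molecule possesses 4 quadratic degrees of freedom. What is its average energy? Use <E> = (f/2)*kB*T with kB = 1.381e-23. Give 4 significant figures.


Step 1: f/2 = 4/2 = 2
Step 2: kB*T = 1.381e-23 * 731.5 = 1.01e-20
Step 3: <E> = 2 * 1.01e-20 = 2.02e-20 J

2.02e-20


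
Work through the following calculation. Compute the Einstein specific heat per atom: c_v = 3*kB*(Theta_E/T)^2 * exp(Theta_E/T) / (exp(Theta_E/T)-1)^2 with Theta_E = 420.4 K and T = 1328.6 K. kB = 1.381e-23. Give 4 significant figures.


Step 1: x = Theta_E/T = 420.4/1328.6 = 0.3164
Step 2: x^2 = 0.1001
Step 3: exp(x) = 1.372
Step 4: c_v = 3*1.381e-23*0.1001*1.372/(1.372-1)^2 = 4.109e-23

4.109e-23


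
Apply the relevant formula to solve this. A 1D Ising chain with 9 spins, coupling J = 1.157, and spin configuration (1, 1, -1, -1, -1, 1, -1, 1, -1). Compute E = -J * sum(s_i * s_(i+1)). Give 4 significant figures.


Step 1: Nearest-neighbor products: 1, -1, 1, 1, -1, -1, -1, -1
Step 2: Sum of products = -2
Step 3: E = -1.157 * -2 = 2.314

2.314


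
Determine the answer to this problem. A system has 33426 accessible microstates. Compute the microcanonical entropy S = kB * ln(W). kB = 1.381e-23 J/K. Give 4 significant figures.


Step 1: ln(W) = ln(33426) = 10.42
Step 2: S = kB * ln(W) = 1.381e-23 * 10.42
Step 3: S = 1.439e-22 J/K

1.439e-22


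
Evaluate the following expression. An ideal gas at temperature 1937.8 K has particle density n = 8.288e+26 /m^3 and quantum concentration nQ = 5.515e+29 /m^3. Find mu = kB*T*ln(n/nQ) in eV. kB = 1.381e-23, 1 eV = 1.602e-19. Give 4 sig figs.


Step 1: n/nQ = 8.288e+26/5.515e+29 = 0.001503
Step 2: ln(n/nQ) = -6.5
Step 3: mu = kB*T*ln(n/nQ) = 2.676e-20*-6.5 = -1.74e-19 J
Step 4: Convert to eV: -1.74e-19/1.602e-19 = -1.086 eV

-1.086


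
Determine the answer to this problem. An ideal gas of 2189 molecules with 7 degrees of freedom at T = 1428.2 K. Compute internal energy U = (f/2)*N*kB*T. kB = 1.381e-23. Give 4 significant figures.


Step 1: f/2 = 7/2 = 3.5
Step 2: N*kB*T = 2189*1.381e-23*1428.2 = 4.317e-17
Step 3: U = 3.5 * 4.317e-17 = 1.511e-16 J

1.511e-16


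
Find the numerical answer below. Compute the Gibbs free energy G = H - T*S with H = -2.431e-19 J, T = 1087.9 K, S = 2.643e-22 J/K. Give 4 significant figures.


Step 1: T*S = 1087.9 * 2.643e-22 = 2.875e-19 J
Step 2: G = H - T*S = -2.431e-19 - 2.875e-19
Step 3: G = -5.306e-19 J

-5.306e-19


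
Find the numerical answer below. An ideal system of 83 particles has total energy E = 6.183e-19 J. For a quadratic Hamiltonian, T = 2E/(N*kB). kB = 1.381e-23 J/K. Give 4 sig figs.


Step 1: Numerator = 2*E = 2*6.183e-19 = 1.237e-18 J
Step 2: Denominator = N*kB = 83*1.381e-23 = 1.146e-21
Step 3: T = 1.237e-18 / 1.146e-21 = 1079 K

1079


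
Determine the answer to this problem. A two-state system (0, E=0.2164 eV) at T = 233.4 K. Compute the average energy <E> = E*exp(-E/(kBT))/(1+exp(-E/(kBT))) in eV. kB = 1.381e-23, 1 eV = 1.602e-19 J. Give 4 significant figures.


Step 1: beta*E = 0.2164*1.602e-19/(1.381e-23*233.4) = 10.76
Step 2: exp(-beta*E) = 2.133e-05
Step 3: <E> = 0.2164*2.133e-05/(1+2.133e-05) = 4.616e-06 eV

4.616e-06


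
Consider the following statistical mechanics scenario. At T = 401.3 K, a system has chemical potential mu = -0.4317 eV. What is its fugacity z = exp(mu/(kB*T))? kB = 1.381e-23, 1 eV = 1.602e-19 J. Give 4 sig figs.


Step 1: Convert mu to Joules: -0.4317*1.602e-19 = -6.916e-20 J
Step 2: kB*T = 1.381e-23*401.3 = 5.542e-21 J
Step 3: mu/(kB*T) = -12.48
Step 4: z = exp(-12.48) = 3.806e-06

3.806e-06


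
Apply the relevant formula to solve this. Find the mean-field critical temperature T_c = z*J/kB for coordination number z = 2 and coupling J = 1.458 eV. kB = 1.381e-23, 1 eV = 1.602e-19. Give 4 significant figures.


Step 1: z*J = 2*1.458 = 2.916 eV
Step 2: Convert to Joules: 2.916*1.602e-19 = 4.671e-19 J
Step 3: T_c = 4.671e-19 / 1.381e-23 = 3.383e+04 K

3.383e+04


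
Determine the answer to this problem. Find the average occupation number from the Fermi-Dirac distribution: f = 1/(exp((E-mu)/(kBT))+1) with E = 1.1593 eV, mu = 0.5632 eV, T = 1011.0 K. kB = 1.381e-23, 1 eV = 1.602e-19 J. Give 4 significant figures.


Step 1: (E - mu) = 1.1593 - 0.5632 = 0.5961 eV
Step 2: Convert: (E-mu)*eV = 9.55e-20 J
Step 3: x = (E-mu)*eV/(kB*T) = 6.84
Step 4: f = 1/(exp(6.84)+1) = 0.001069

0.001069


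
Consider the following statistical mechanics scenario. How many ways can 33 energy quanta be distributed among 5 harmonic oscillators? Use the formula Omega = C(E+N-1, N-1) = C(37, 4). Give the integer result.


Step 1: Use binomial coefficient C(37, 4)
Step 2: Numerator = 37! / 33!
Step 3: Denominator = 4!
Step 4: Omega = 66045

66045


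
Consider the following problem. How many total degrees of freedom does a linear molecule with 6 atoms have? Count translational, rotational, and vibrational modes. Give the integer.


Step 1: Translational DOF = 3
Step 2: Rotational DOF (linear) = 2
Step 3: Vibrational DOF = 3*6 - 5 = 13
Step 4: Total = 3 + 2 + 13 = 18

18


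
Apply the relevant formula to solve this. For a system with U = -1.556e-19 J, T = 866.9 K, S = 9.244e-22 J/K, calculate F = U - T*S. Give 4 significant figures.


Step 1: T*S = 866.9 * 9.244e-22 = 8.014e-19 J
Step 2: F = U - T*S = -1.556e-19 - 8.014e-19
Step 3: F = -9.57e-19 J

-9.57e-19


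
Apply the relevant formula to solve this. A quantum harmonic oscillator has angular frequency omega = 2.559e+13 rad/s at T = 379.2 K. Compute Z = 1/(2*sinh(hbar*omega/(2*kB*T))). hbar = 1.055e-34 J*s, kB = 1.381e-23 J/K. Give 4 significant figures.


Step 1: Compute x = hbar*omega/(kB*T) = 1.055e-34*2.559e+13/(1.381e-23*379.2) = 0.5155
Step 2: x/2 = 0.2578
Step 3: sinh(x/2) = 0.2606
Step 4: Z = 1/(2*0.2606) = 1.918

1.918


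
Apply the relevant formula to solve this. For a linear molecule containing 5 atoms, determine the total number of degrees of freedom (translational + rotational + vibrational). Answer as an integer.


Step 1: Translational DOF = 3
Step 2: Rotational DOF (linear) = 2
Step 3: Vibrational DOF = 3*5 - 5 = 10
Step 4: Total = 3 + 2 + 10 = 15

15


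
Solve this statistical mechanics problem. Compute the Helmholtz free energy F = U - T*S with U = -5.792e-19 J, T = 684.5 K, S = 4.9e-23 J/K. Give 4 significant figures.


Step 1: T*S = 684.5 * 4.9e-23 = 3.354e-20 J
Step 2: F = U - T*S = -5.792e-19 - 3.354e-20
Step 3: F = -6.127e-19 J

-6.127e-19


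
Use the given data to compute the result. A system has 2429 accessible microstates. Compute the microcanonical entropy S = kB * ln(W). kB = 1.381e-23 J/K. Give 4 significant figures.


Step 1: ln(W) = ln(2429) = 7.795
Step 2: S = kB * ln(W) = 1.381e-23 * 7.795
Step 3: S = 1.077e-22 J/K

1.077e-22


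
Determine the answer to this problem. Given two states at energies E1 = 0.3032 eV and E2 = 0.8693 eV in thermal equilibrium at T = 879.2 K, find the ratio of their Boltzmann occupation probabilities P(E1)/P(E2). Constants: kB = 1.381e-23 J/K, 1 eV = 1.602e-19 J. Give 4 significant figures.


Step 1: Compute energy difference dE = E1 - E2 = 0.3032 - 0.8693 = -0.5661 eV
Step 2: Convert to Joules: dE_J = -0.5661 * 1.602e-19 = -9.069e-20 J
Step 3: Compute exponent = -dE_J / (kB * T) = -(-9.069e-20) / (1.381e-23 * 879.2) = 7.469
Step 4: P(E1)/P(E2) = exp(7.469) = 1753

1753


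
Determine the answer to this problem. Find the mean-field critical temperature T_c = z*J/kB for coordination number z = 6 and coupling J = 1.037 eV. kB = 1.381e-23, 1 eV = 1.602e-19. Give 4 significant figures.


Step 1: z*J = 6*1.037 = 6.222 eV
Step 2: Convert to Joules: 6.222*1.602e-19 = 9.968e-19 J
Step 3: T_c = 9.968e-19 / 1.381e-23 = 7.218e+04 K

7.218e+04


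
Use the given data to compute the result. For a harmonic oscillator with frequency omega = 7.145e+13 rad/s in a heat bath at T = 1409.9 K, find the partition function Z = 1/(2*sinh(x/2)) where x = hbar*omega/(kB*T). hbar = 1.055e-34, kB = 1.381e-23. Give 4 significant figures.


Step 1: Compute x = hbar*omega/(kB*T) = 1.055e-34*7.145e+13/(1.381e-23*1409.9) = 0.3871
Step 2: x/2 = 0.1936
Step 3: sinh(x/2) = 0.1948
Step 4: Z = 1/(2*0.1948) = 2.567

2.567


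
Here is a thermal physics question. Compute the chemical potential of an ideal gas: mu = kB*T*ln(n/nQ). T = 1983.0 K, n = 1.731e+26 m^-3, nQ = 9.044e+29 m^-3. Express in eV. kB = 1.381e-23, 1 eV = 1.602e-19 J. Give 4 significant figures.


Step 1: n/nQ = 1.731e+26/9.044e+29 = 0.0001914
Step 2: ln(n/nQ) = -8.561
Step 3: mu = kB*T*ln(n/nQ) = 2.739e-20*-8.561 = -2.344e-19 J
Step 4: Convert to eV: -2.344e-19/1.602e-19 = -1.463 eV

-1.463


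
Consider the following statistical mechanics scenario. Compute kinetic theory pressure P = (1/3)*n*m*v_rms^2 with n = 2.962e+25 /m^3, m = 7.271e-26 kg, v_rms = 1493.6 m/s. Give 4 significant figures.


Step 1: v_rms^2 = 1493.6^2 = 2.231e+06
Step 2: n*m = 2.962e+25*7.271e-26 = 2.154
Step 3: P = (1/3)*2.154*2.231e+06 = 1.601e+06 Pa

1.601e+06


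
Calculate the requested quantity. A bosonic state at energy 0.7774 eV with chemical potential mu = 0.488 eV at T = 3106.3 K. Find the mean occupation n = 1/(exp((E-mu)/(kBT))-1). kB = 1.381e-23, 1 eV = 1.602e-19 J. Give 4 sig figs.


Step 1: (E - mu) = 0.2894 eV
Step 2: x = (E-mu)*eV/(kB*T) = 0.2894*1.602e-19/(1.381e-23*3106.3) = 1.081
Step 3: exp(x) = 2.947
Step 4: n = 1/(exp(x)-1) = 0.5136

0.5136


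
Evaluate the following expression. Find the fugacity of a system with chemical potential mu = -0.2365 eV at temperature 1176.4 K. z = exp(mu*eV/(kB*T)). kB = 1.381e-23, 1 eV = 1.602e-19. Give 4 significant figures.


Step 1: Convert mu to Joules: -0.2365*1.602e-19 = -3.789e-20 J
Step 2: kB*T = 1.381e-23*1176.4 = 1.625e-20 J
Step 3: mu/(kB*T) = -2.332
Step 4: z = exp(-2.332) = 0.09709

0.09709


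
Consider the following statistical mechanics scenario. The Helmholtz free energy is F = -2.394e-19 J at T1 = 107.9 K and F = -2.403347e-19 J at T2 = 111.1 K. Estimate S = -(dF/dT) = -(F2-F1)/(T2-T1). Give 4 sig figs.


Step 1: dF = F2 - F1 = -2.403347e-19 - (-2.394e-19) = -9.347e-22 J
Step 2: dT = T2 - T1 = 111.1 - 107.9 = 3.2 K
Step 3: S = -dF/dT = -(-9.347e-22)/3.2 = 2.921e-22 J/K

2.921e-22


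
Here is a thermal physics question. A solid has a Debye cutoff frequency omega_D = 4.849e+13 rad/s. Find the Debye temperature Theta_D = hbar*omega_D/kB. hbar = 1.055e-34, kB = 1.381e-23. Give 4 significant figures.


Step 1: hbar*omega_D = 1.055e-34 * 4.849e+13 = 5.116e-21 J
Step 2: Theta_D = 5.116e-21 / 1.381e-23
Step 3: Theta_D = 370.4 K

370.4


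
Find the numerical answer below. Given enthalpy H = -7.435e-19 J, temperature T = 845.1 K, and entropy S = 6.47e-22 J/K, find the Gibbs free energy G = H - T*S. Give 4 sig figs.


Step 1: T*S = 845.1 * 6.47e-22 = 5.468e-19 J
Step 2: G = H - T*S = -7.435e-19 - 5.468e-19
Step 3: G = -1.29e-18 J

-1.29e-18


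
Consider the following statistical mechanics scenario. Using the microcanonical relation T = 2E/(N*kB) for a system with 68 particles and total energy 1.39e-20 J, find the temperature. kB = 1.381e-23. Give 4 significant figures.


Step 1: Numerator = 2*E = 2*1.39e-20 = 2.78e-20 J
Step 2: Denominator = N*kB = 68*1.381e-23 = 9.391e-22
Step 3: T = 2.78e-20 / 9.391e-22 = 29.6 K

29.6


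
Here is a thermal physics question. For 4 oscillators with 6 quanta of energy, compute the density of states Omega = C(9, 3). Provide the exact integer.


Step 1: Use binomial coefficient C(9, 3)
Step 2: Numerator = 9! / 6!
Step 3: Denominator = 3!
Step 4: Omega = 84

84


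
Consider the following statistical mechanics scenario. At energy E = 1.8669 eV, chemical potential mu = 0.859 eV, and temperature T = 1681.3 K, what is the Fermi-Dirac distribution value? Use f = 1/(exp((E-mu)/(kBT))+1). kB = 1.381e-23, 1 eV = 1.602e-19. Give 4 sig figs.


Step 1: (E - mu) = 1.8669 - 0.859 = 1.008 eV
Step 2: Convert: (E-mu)*eV = 1.615e-19 J
Step 3: x = (E-mu)*eV/(kB*T) = 6.954
Step 4: f = 1/(exp(6.954)+1) = 0.0009538

0.0009538


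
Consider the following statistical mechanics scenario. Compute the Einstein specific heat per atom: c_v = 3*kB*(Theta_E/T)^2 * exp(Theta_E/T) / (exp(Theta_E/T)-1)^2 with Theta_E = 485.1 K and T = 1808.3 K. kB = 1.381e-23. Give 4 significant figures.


Step 1: x = Theta_E/T = 485.1/1808.3 = 0.2683
Step 2: x^2 = 0.07197
Step 3: exp(x) = 1.308
Step 4: c_v = 3*1.381e-23*0.07197*1.308/(1.308-1)^2 = 4.118e-23

4.118e-23


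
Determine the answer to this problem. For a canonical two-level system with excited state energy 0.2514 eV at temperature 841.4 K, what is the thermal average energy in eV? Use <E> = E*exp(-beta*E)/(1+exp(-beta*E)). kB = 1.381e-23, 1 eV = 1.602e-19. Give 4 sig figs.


Step 1: beta*E = 0.2514*1.602e-19/(1.381e-23*841.4) = 3.466
Step 2: exp(-beta*E) = 0.03124
Step 3: <E> = 0.2514*0.03124/(1+0.03124) = 0.007616 eV

0.007616


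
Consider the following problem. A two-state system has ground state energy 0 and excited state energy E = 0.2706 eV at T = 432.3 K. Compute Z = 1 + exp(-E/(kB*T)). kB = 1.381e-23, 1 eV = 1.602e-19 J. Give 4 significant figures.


Step 1: Compute beta*E = E*eV/(kB*T) = 0.2706*1.602e-19/(1.381e-23*432.3) = 7.261
Step 2: exp(-beta*E) = exp(-7.261) = 0.0007022
Step 3: Z = 1 + 0.0007022 = 1.001

1.001


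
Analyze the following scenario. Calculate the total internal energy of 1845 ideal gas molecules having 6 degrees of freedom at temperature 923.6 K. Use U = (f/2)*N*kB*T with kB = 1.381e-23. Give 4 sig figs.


Step 1: f/2 = 6/2 = 3.0
Step 2: N*kB*T = 1845*1.381e-23*923.6 = 2.353e-17
Step 3: U = 3.0 * 2.353e-17 = 7.06e-17 J

7.06e-17
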